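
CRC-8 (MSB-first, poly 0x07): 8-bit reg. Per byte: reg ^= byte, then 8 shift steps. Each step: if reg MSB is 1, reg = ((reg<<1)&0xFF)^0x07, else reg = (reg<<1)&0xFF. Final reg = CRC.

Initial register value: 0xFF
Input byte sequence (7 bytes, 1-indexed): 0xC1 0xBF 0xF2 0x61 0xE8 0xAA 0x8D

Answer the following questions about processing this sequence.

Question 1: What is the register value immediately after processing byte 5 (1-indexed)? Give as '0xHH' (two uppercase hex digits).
Answer: 0x82

Derivation:
After byte 1 (0xC1): reg=0xBA
After byte 2 (0xBF): reg=0x1B
After byte 3 (0xF2): reg=0x91
After byte 4 (0x61): reg=0xDE
After byte 5 (0xE8): reg=0x82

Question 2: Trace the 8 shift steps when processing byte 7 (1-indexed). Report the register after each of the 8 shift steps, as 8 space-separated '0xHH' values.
Answer: 0xAA 0x53 0xA6 0x4B 0x96 0x2B 0x56 0xAC

Derivation:
After byte 1 (0xC1): reg=0xBA
After byte 2 (0xBF): reg=0x1B
After byte 3 (0xF2): reg=0x91
After byte 4 (0x61): reg=0xDE
After byte 5 (0xE8): reg=0x82
After byte 6 (0xAA): reg=0xD8
Register before byte 7: 0xD8
After XOR with byte 0x8D: 0x55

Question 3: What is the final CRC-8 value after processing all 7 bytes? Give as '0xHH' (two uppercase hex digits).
Answer: 0xAC

Derivation:
After byte 1 (0xC1): reg=0xBA
After byte 2 (0xBF): reg=0x1B
After byte 3 (0xF2): reg=0x91
After byte 4 (0x61): reg=0xDE
After byte 5 (0xE8): reg=0x82
After byte 6 (0xAA): reg=0xD8
After byte 7 (0x8D): reg=0xAC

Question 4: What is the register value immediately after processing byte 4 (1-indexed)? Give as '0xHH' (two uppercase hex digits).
After byte 1 (0xC1): reg=0xBA
After byte 2 (0xBF): reg=0x1B
After byte 3 (0xF2): reg=0x91
After byte 4 (0x61): reg=0xDE

Answer: 0xDE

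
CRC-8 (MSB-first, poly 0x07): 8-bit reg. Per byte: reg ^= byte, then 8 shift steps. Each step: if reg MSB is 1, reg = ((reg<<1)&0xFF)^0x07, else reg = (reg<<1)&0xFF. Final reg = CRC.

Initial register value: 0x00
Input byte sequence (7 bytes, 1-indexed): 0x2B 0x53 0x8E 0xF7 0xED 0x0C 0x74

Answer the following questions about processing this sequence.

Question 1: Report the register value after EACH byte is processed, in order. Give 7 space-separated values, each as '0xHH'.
0xD1 0x87 0x3F 0x76 0xC8 0x52 0xF2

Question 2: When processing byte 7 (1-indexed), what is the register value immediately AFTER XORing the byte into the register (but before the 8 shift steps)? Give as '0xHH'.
Answer: 0x26

Derivation:
Register before byte 7: 0x52
Byte 7: 0x74
0x52 XOR 0x74 = 0x26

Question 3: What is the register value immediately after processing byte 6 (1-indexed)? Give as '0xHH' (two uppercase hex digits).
After byte 1 (0x2B): reg=0xD1
After byte 2 (0x53): reg=0x87
After byte 3 (0x8E): reg=0x3F
After byte 4 (0xF7): reg=0x76
After byte 5 (0xED): reg=0xC8
After byte 6 (0x0C): reg=0x52

Answer: 0x52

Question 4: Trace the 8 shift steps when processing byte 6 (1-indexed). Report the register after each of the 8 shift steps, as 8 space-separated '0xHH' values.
After byte 1 (0x2B): reg=0xD1
After byte 2 (0x53): reg=0x87
After byte 3 (0x8E): reg=0x3F
After byte 4 (0xF7): reg=0x76
After byte 5 (0xED): reg=0xC8
Register before byte 6: 0xC8
After XOR with byte 0x0C: 0xC4

Answer: 0x8F 0x19 0x32 0x64 0xC8 0x97 0x29 0x52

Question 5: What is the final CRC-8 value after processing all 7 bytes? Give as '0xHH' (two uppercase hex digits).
After byte 1 (0x2B): reg=0xD1
After byte 2 (0x53): reg=0x87
After byte 3 (0x8E): reg=0x3F
After byte 4 (0xF7): reg=0x76
After byte 5 (0xED): reg=0xC8
After byte 6 (0x0C): reg=0x52
After byte 7 (0x74): reg=0xF2

Answer: 0xF2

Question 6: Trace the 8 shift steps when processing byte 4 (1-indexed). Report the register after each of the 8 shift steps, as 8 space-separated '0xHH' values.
Answer: 0x97 0x29 0x52 0xA4 0x4F 0x9E 0x3B 0x76

Derivation:
After byte 1 (0x2B): reg=0xD1
After byte 2 (0x53): reg=0x87
After byte 3 (0x8E): reg=0x3F
Register before byte 4: 0x3F
After XOR with byte 0xF7: 0xC8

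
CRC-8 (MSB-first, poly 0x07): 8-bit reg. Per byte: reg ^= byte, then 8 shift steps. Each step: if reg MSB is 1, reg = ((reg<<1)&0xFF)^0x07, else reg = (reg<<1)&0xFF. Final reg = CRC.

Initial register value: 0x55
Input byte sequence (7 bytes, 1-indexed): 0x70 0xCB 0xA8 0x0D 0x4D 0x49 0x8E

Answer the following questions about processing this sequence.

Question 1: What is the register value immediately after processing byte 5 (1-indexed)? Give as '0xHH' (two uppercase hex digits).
Answer: 0xBD

Derivation:
After byte 1 (0x70): reg=0xFB
After byte 2 (0xCB): reg=0x90
After byte 3 (0xA8): reg=0xA8
After byte 4 (0x0D): reg=0x72
After byte 5 (0x4D): reg=0xBD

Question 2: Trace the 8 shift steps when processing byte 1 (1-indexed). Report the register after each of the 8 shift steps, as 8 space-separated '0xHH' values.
Register before byte 1: 0x55
After XOR with byte 0x70: 0x25

Answer: 0x4A 0x94 0x2F 0x5E 0xBC 0x7F 0xFE 0xFB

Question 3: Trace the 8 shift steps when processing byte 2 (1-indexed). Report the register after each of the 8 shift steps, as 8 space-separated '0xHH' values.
After byte 1 (0x70): reg=0xFB
Register before byte 2: 0xFB
After XOR with byte 0xCB: 0x30

Answer: 0x60 0xC0 0x87 0x09 0x12 0x24 0x48 0x90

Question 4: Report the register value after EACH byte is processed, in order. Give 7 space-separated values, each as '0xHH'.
0xFB 0x90 0xA8 0x72 0xBD 0xC2 0xE3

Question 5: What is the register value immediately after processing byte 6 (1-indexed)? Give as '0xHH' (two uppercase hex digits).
After byte 1 (0x70): reg=0xFB
After byte 2 (0xCB): reg=0x90
After byte 3 (0xA8): reg=0xA8
After byte 4 (0x0D): reg=0x72
After byte 5 (0x4D): reg=0xBD
After byte 6 (0x49): reg=0xC2

Answer: 0xC2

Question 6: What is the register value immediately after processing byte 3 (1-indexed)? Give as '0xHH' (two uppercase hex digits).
After byte 1 (0x70): reg=0xFB
After byte 2 (0xCB): reg=0x90
After byte 3 (0xA8): reg=0xA8

Answer: 0xA8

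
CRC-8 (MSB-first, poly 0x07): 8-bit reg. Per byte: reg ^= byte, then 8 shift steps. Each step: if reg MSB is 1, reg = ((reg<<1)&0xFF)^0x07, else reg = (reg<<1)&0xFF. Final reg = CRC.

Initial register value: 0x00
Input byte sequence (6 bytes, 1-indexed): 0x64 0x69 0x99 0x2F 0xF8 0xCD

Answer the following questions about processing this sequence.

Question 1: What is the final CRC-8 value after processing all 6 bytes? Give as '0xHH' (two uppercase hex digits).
After byte 1 (0x64): reg=0x3B
After byte 2 (0x69): reg=0xB9
After byte 3 (0x99): reg=0xE0
After byte 4 (0x2F): reg=0x63
After byte 5 (0xF8): reg=0xC8
After byte 6 (0xCD): reg=0x1B

Answer: 0x1B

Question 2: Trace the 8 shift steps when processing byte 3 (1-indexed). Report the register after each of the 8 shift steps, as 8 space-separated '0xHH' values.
After byte 1 (0x64): reg=0x3B
After byte 2 (0x69): reg=0xB9
Register before byte 3: 0xB9
After XOR with byte 0x99: 0x20

Answer: 0x40 0x80 0x07 0x0E 0x1C 0x38 0x70 0xE0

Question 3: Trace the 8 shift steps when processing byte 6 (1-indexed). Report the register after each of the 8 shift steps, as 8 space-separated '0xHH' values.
After byte 1 (0x64): reg=0x3B
After byte 2 (0x69): reg=0xB9
After byte 3 (0x99): reg=0xE0
After byte 4 (0x2F): reg=0x63
After byte 5 (0xF8): reg=0xC8
Register before byte 6: 0xC8
After XOR with byte 0xCD: 0x05

Answer: 0x0A 0x14 0x28 0x50 0xA0 0x47 0x8E 0x1B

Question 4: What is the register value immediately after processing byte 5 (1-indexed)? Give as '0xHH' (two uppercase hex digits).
Answer: 0xC8

Derivation:
After byte 1 (0x64): reg=0x3B
After byte 2 (0x69): reg=0xB9
After byte 3 (0x99): reg=0xE0
After byte 4 (0x2F): reg=0x63
After byte 5 (0xF8): reg=0xC8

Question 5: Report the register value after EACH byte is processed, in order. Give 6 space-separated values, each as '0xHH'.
0x3B 0xB9 0xE0 0x63 0xC8 0x1B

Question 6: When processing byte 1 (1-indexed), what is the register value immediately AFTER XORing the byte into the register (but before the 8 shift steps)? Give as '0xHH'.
Answer: 0x64

Derivation:
Register before byte 1: 0x00
Byte 1: 0x64
0x00 XOR 0x64 = 0x64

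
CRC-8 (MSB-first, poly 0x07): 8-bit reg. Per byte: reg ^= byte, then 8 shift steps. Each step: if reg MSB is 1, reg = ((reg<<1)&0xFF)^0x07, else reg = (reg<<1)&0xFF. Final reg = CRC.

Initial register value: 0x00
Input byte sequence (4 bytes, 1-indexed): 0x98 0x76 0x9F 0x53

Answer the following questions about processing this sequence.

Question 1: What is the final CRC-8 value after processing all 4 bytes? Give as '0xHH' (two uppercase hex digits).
After byte 1 (0x98): reg=0xC1
After byte 2 (0x76): reg=0x0C
After byte 3 (0x9F): reg=0xF0
After byte 4 (0x53): reg=0x60

Answer: 0x60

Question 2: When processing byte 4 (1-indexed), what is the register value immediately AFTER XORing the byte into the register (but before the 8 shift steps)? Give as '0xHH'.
Register before byte 4: 0xF0
Byte 4: 0x53
0xF0 XOR 0x53 = 0xA3

Answer: 0xA3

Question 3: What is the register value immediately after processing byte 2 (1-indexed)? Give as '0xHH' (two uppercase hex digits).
After byte 1 (0x98): reg=0xC1
After byte 2 (0x76): reg=0x0C

Answer: 0x0C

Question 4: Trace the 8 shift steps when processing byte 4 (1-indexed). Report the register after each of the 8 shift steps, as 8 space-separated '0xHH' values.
After byte 1 (0x98): reg=0xC1
After byte 2 (0x76): reg=0x0C
After byte 3 (0x9F): reg=0xF0
Register before byte 4: 0xF0
After XOR with byte 0x53: 0xA3

Answer: 0x41 0x82 0x03 0x06 0x0C 0x18 0x30 0x60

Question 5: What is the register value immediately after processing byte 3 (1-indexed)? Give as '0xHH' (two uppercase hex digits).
Answer: 0xF0

Derivation:
After byte 1 (0x98): reg=0xC1
After byte 2 (0x76): reg=0x0C
After byte 3 (0x9F): reg=0xF0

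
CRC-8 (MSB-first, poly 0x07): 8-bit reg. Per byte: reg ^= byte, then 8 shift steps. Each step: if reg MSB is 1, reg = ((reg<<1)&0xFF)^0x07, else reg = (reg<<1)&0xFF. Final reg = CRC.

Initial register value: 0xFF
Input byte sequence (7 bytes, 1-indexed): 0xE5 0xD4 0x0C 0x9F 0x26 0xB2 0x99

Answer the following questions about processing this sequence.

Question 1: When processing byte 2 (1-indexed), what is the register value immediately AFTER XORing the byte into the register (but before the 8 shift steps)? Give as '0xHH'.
Answer: 0x92

Derivation:
Register before byte 2: 0x46
Byte 2: 0xD4
0x46 XOR 0xD4 = 0x92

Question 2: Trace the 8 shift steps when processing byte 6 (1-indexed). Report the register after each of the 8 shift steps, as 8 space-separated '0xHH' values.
Answer: 0xC3 0x81 0x05 0x0A 0x14 0x28 0x50 0xA0

Derivation:
After byte 1 (0xE5): reg=0x46
After byte 2 (0xD4): reg=0xF7
After byte 3 (0x0C): reg=0xEF
After byte 4 (0x9F): reg=0x57
After byte 5 (0x26): reg=0x50
Register before byte 6: 0x50
After XOR with byte 0xB2: 0xE2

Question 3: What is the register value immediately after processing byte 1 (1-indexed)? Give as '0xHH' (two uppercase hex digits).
Answer: 0x46

Derivation:
After byte 1 (0xE5): reg=0x46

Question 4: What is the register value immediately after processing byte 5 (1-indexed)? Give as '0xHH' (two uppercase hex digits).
After byte 1 (0xE5): reg=0x46
After byte 2 (0xD4): reg=0xF7
After byte 3 (0x0C): reg=0xEF
After byte 4 (0x9F): reg=0x57
After byte 5 (0x26): reg=0x50

Answer: 0x50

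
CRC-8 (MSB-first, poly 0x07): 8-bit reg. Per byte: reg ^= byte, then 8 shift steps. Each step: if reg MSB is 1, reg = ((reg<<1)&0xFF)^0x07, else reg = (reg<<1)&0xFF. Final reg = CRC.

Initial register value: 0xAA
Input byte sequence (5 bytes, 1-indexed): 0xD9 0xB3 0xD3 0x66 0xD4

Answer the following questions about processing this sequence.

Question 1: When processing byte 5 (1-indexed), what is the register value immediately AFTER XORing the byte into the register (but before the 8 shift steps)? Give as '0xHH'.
Answer: 0x3B

Derivation:
Register before byte 5: 0xEF
Byte 5: 0xD4
0xEF XOR 0xD4 = 0x3B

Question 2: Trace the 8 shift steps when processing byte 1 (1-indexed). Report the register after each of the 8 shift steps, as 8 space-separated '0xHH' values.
Register before byte 1: 0xAA
After XOR with byte 0xD9: 0x73

Answer: 0xE6 0xCB 0x91 0x25 0x4A 0x94 0x2F 0x5E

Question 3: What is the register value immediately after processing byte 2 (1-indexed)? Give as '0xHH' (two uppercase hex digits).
Answer: 0x8D

Derivation:
After byte 1 (0xD9): reg=0x5E
After byte 2 (0xB3): reg=0x8D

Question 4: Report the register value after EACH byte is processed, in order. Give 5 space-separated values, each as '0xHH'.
0x5E 0x8D 0x9D 0xEF 0xA1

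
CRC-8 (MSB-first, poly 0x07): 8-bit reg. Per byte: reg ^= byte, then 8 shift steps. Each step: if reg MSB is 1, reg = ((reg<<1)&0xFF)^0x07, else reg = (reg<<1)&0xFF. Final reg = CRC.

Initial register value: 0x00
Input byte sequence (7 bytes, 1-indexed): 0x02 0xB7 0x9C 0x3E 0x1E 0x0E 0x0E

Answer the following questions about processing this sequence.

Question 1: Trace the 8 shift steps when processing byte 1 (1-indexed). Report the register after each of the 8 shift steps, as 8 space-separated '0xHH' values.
Register before byte 1: 0x00
After XOR with byte 0x02: 0x02

Answer: 0x04 0x08 0x10 0x20 0x40 0x80 0x07 0x0E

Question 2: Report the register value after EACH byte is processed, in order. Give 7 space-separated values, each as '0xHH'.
0x0E 0x26 0x2F 0x77 0x18 0x62 0x03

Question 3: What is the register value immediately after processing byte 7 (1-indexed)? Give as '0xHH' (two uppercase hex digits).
After byte 1 (0x02): reg=0x0E
After byte 2 (0xB7): reg=0x26
After byte 3 (0x9C): reg=0x2F
After byte 4 (0x3E): reg=0x77
After byte 5 (0x1E): reg=0x18
After byte 6 (0x0E): reg=0x62
After byte 7 (0x0E): reg=0x03

Answer: 0x03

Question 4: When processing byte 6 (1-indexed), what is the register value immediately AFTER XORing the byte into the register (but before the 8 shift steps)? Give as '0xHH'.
Register before byte 6: 0x18
Byte 6: 0x0E
0x18 XOR 0x0E = 0x16

Answer: 0x16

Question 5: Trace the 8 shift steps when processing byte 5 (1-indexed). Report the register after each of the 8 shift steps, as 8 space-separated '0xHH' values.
After byte 1 (0x02): reg=0x0E
After byte 2 (0xB7): reg=0x26
After byte 3 (0x9C): reg=0x2F
After byte 4 (0x3E): reg=0x77
Register before byte 5: 0x77
After XOR with byte 0x1E: 0x69

Answer: 0xD2 0xA3 0x41 0x82 0x03 0x06 0x0C 0x18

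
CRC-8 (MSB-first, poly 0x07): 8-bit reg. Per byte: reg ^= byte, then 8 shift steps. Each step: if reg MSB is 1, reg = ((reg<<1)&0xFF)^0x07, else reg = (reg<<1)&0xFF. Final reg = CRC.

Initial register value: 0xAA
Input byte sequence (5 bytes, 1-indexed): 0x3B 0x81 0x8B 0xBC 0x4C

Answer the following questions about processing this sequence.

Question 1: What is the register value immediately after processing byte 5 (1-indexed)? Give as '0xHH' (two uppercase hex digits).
Answer: 0x57

Derivation:
After byte 1 (0x3B): reg=0xFE
After byte 2 (0x81): reg=0x7A
After byte 3 (0x8B): reg=0xD9
After byte 4 (0xBC): reg=0x3C
After byte 5 (0x4C): reg=0x57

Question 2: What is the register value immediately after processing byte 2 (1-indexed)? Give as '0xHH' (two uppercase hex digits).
Answer: 0x7A

Derivation:
After byte 1 (0x3B): reg=0xFE
After byte 2 (0x81): reg=0x7A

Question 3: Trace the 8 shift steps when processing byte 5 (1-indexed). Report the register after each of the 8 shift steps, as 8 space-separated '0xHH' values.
After byte 1 (0x3B): reg=0xFE
After byte 2 (0x81): reg=0x7A
After byte 3 (0x8B): reg=0xD9
After byte 4 (0xBC): reg=0x3C
Register before byte 5: 0x3C
After XOR with byte 0x4C: 0x70

Answer: 0xE0 0xC7 0x89 0x15 0x2A 0x54 0xA8 0x57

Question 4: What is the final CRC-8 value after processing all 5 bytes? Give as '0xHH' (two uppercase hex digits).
Answer: 0x57

Derivation:
After byte 1 (0x3B): reg=0xFE
After byte 2 (0x81): reg=0x7A
After byte 3 (0x8B): reg=0xD9
After byte 4 (0xBC): reg=0x3C
After byte 5 (0x4C): reg=0x57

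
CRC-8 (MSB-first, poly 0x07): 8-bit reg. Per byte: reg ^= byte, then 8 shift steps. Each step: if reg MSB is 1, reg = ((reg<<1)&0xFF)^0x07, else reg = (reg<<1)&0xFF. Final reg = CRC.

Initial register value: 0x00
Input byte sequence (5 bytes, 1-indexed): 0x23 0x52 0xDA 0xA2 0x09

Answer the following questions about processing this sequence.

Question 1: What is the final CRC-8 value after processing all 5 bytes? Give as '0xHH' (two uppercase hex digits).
After byte 1 (0x23): reg=0xE9
After byte 2 (0x52): reg=0x28
After byte 3 (0xDA): reg=0xD0
After byte 4 (0xA2): reg=0x59
After byte 5 (0x09): reg=0xB7

Answer: 0xB7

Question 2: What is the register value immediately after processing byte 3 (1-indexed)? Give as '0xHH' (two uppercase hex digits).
Answer: 0xD0

Derivation:
After byte 1 (0x23): reg=0xE9
After byte 2 (0x52): reg=0x28
After byte 3 (0xDA): reg=0xD0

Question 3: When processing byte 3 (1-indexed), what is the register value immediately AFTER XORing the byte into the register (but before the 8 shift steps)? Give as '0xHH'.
Answer: 0xF2

Derivation:
Register before byte 3: 0x28
Byte 3: 0xDA
0x28 XOR 0xDA = 0xF2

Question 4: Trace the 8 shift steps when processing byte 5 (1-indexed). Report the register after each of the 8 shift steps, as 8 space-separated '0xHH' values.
After byte 1 (0x23): reg=0xE9
After byte 2 (0x52): reg=0x28
After byte 3 (0xDA): reg=0xD0
After byte 4 (0xA2): reg=0x59
Register before byte 5: 0x59
After XOR with byte 0x09: 0x50

Answer: 0xA0 0x47 0x8E 0x1B 0x36 0x6C 0xD8 0xB7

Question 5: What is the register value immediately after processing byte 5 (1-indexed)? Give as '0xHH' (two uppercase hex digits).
Answer: 0xB7

Derivation:
After byte 1 (0x23): reg=0xE9
After byte 2 (0x52): reg=0x28
After byte 3 (0xDA): reg=0xD0
After byte 4 (0xA2): reg=0x59
After byte 5 (0x09): reg=0xB7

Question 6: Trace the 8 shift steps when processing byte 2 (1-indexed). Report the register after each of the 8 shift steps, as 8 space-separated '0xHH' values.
After byte 1 (0x23): reg=0xE9
Register before byte 2: 0xE9
After XOR with byte 0x52: 0xBB

Answer: 0x71 0xE2 0xC3 0x81 0x05 0x0A 0x14 0x28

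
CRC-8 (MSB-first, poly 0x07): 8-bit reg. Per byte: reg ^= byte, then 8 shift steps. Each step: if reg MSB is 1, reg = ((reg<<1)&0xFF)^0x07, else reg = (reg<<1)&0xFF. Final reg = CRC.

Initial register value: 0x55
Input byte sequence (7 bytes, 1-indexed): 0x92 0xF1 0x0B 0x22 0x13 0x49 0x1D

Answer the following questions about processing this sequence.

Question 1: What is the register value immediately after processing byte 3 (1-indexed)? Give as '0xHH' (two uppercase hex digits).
After byte 1 (0x92): reg=0x5B
After byte 2 (0xF1): reg=0x5F
After byte 3 (0x0B): reg=0xAB

Answer: 0xAB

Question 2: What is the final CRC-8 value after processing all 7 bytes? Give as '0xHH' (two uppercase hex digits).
After byte 1 (0x92): reg=0x5B
After byte 2 (0xF1): reg=0x5F
After byte 3 (0x0B): reg=0xAB
After byte 4 (0x22): reg=0xB6
After byte 5 (0x13): reg=0x72
After byte 6 (0x49): reg=0xA1
After byte 7 (0x1D): reg=0x3D

Answer: 0x3D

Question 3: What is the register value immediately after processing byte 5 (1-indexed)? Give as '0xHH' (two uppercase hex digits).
Answer: 0x72

Derivation:
After byte 1 (0x92): reg=0x5B
After byte 2 (0xF1): reg=0x5F
After byte 3 (0x0B): reg=0xAB
After byte 4 (0x22): reg=0xB6
After byte 5 (0x13): reg=0x72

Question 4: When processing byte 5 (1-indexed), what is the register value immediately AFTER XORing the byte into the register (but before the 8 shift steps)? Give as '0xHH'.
Answer: 0xA5

Derivation:
Register before byte 5: 0xB6
Byte 5: 0x13
0xB6 XOR 0x13 = 0xA5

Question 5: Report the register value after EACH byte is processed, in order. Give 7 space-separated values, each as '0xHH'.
0x5B 0x5F 0xAB 0xB6 0x72 0xA1 0x3D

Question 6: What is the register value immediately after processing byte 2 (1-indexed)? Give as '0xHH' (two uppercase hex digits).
Answer: 0x5F

Derivation:
After byte 1 (0x92): reg=0x5B
After byte 2 (0xF1): reg=0x5F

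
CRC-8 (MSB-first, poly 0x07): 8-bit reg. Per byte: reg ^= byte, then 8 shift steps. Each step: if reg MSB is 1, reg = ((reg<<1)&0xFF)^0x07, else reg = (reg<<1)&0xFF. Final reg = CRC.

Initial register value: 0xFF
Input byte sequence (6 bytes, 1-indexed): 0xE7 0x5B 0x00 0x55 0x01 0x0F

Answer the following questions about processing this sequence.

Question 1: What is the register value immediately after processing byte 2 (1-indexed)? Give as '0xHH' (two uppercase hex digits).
After byte 1 (0xE7): reg=0x48
After byte 2 (0x5B): reg=0x79

Answer: 0x79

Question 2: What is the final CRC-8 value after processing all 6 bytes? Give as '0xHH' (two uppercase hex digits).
Answer: 0x48

Derivation:
After byte 1 (0xE7): reg=0x48
After byte 2 (0x5B): reg=0x79
After byte 3 (0x00): reg=0x68
After byte 4 (0x55): reg=0xB3
After byte 5 (0x01): reg=0x17
After byte 6 (0x0F): reg=0x48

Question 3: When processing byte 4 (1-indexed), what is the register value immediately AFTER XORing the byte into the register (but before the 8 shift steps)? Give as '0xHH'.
Answer: 0x3D

Derivation:
Register before byte 4: 0x68
Byte 4: 0x55
0x68 XOR 0x55 = 0x3D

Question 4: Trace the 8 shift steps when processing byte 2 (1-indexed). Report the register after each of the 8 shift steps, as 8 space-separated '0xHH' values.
After byte 1 (0xE7): reg=0x48
Register before byte 2: 0x48
After XOR with byte 0x5B: 0x13

Answer: 0x26 0x4C 0x98 0x37 0x6E 0xDC 0xBF 0x79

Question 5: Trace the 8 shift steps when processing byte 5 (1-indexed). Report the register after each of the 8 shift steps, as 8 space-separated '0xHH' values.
Answer: 0x63 0xC6 0x8B 0x11 0x22 0x44 0x88 0x17

Derivation:
After byte 1 (0xE7): reg=0x48
After byte 2 (0x5B): reg=0x79
After byte 3 (0x00): reg=0x68
After byte 4 (0x55): reg=0xB3
Register before byte 5: 0xB3
After XOR with byte 0x01: 0xB2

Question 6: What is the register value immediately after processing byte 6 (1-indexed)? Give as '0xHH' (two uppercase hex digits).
After byte 1 (0xE7): reg=0x48
After byte 2 (0x5B): reg=0x79
After byte 3 (0x00): reg=0x68
After byte 4 (0x55): reg=0xB3
After byte 5 (0x01): reg=0x17
After byte 6 (0x0F): reg=0x48

Answer: 0x48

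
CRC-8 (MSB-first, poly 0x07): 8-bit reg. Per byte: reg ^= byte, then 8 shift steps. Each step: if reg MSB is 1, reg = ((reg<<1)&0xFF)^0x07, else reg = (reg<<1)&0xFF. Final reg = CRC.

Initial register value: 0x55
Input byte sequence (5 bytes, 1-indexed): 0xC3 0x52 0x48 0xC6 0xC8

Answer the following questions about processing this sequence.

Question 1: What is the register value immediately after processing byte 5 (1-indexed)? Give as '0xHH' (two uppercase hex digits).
Answer: 0x0C

Derivation:
After byte 1 (0xC3): reg=0xEB
After byte 2 (0x52): reg=0x26
After byte 3 (0x48): reg=0x0D
After byte 4 (0xC6): reg=0x7F
After byte 5 (0xC8): reg=0x0C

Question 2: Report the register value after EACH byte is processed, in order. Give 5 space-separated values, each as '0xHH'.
0xEB 0x26 0x0D 0x7F 0x0C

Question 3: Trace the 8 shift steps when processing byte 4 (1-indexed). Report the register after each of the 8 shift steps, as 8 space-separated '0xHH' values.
After byte 1 (0xC3): reg=0xEB
After byte 2 (0x52): reg=0x26
After byte 3 (0x48): reg=0x0D
Register before byte 4: 0x0D
After XOR with byte 0xC6: 0xCB

Answer: 0x91 0x25 0x4A 0x94 0x2F 0x5E 0xBC 0x7F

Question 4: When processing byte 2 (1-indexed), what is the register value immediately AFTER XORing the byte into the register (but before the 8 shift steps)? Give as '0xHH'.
Answer: 0xB9

Derivation:
Register before byte 2: 0xEB
Byte 2: 0x52
0xEB XOR 0x52 = 0xB9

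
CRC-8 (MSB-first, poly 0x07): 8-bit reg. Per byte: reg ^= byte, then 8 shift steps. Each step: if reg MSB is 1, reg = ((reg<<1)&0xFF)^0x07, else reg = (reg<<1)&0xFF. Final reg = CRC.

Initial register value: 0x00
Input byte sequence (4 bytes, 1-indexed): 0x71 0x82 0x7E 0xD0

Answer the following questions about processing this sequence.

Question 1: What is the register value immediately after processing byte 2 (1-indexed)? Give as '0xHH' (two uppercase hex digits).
After byte 1 (0x71): reg=0x50
After byte 2 (0x82): reg=0x30

Answer: 0x30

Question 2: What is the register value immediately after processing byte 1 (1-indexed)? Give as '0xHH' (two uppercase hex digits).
Answer: 0x50

Derivation:
After byte 1 (0x71): reg=0x50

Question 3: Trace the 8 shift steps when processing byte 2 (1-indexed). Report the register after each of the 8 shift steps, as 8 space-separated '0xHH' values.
After byte 1 (0x71): reg=0x50
Register before byte 2: 0x50
After XOR with byte 0x82: 0xD2

Answer: 0xA3 0x41 0x82 0x03 0x06 0x0C 0x18 0x30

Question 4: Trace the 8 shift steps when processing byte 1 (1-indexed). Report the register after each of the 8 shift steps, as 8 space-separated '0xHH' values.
Answer: 0xE2 0xC3 0x81 0x05 0x0A 0x14 0x28 0x50

Derivation:
Register before byte 1: 0x00
After XOR with byte 0x71: 0x71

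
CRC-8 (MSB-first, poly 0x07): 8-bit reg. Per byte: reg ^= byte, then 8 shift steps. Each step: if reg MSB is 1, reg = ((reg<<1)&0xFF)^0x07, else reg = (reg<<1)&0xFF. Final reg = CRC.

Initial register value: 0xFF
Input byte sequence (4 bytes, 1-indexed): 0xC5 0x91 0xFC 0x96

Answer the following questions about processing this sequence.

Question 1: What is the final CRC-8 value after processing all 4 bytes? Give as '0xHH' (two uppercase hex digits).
After byte 1 (0xC5): reg=0xA6
After byte 2 (0x91): reg=0x85
After byte 3 (0xFC): reg=0x68
After byte 4 (0x96): reg=0xF4

Answer: 0xF4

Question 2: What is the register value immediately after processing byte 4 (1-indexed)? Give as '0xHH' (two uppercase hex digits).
After byte 1 (0xC5): reg=0xA6
After byte 2 (0x91): reg=0x85
After byte 3 (0xFC): reg=0x68
After byte 4 (0x96): reg=0xF4

Answer: 0xF4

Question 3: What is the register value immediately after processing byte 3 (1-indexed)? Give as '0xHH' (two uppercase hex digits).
After byte 1 (0xC5): reg=0xA6
After byte 2 (0x91): reg=0x85
After byte 3 (0xFC): reg=0x68

Answer: 0x68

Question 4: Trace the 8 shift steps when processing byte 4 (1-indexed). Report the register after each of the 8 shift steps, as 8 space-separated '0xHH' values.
Answer: 0xFB 0xF1 0xE5 0xCD 0x9D 0x3D 0x7A 0xF4

Derivation:
After byte 1 (0xC5): reg=0xA6
After byte 2 (0x91): reg=0x85
After byte 3 (0xFC): reg=0x68
Register before byte 4: 0x68
After XOR with byte 0x96: 0xFE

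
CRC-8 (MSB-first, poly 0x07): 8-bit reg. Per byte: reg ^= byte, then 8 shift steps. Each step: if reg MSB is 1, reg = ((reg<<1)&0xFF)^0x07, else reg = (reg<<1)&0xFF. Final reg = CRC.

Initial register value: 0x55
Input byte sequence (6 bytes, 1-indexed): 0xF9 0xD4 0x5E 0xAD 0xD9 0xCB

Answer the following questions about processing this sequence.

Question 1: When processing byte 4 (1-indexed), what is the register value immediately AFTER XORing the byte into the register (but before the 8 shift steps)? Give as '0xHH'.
Answer: 0x6C

Derivation:
Register before byte 4: 0xC1
Byte 4: 0xAD
0xC1 XOR 0xAD = 0x6C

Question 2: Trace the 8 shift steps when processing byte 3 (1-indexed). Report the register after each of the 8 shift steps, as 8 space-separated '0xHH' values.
Answer: 0x37 0x6E 0xDC 0xBF 0x79 0xF2 0xE3 0xC1

Derivation:
After byte 1 (0xF9): reg=0x4D
After byte 2 (0xD4): reg=0xC6
Register before byte 3: 0xC6
After XOR with byte 0x5E: 0x98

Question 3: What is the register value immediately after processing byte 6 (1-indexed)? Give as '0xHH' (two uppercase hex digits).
Answer: 0x47

Derivation:
After byte 1 (0xF9): reg=0x4D
After byte 2 (0xD4): reg=0xC6
After byte 3 (0x5E): reg=0xC1
After byte 4 (0xAD): reg=0x03
After byte 5 (0xD9): reg=0x08
After byte 6 (0xCB): reg=0x47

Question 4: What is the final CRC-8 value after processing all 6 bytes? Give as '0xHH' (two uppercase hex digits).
After byte 1 (0xF9): reg=0x4D
After byte 2 (0xD4): reg=0xC6
After byte 3 (0x5E): reg=0xC1
After byte 4 (0xAD): reg=0x03
After byte 5 (0xD9): reg=0x08
After byte 6 (0xCB): reg=0x47

Answer: 0x47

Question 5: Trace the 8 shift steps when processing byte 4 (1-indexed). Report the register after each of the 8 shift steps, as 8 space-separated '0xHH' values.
Answer: 0xD8 0xB7 0x69 0xD2 0xA3 0x41 0x82 0x03

Derivation:
After byte 1 (0xF9): reg=0x4D
After byte 2 (0xD4): reg=0xC6
After byte 3 (0x5E): reg=0xC1
Register before byte 4: 0xC1
After XOR with byte 0xAD: 0x6C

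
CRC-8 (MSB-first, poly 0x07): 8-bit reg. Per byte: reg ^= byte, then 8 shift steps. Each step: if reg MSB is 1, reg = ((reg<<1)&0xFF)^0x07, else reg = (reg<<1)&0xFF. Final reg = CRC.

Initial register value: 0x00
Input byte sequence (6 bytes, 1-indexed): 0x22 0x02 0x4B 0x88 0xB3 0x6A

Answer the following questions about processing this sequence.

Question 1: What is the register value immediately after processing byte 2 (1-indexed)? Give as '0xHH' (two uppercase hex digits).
After byte 1 (0x22): reg=0xEE
After byte 2 (0x02): reg=0x8A

Answer: 0x8A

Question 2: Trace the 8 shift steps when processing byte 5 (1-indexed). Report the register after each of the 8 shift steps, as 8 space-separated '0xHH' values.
Answer: 0xF3 0xE1 0xC5 0x8D 0x1D 0x3A 0x74 0xE8

Derivation:
After byte 1 (0x22): reg=0xEE
After byte 2 (0x02): reg=0x8A
After byte 3 (0x4B): reg=0x49
After byte 4 (0x88): reg=0x49
Register before byte 5: 0x49
After XOR with byte 0xB3: 0xFA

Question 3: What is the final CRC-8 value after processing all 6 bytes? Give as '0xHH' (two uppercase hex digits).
Answer: 0x87

Derivation:
After byte 1 (0x22): reg=0xEE
After byte 2 (0x02): reg=0x8A
After byte 3 (0x4B): reg=0x49
After byte 4 (0x88): reg=0x49
After byte 5 (0xB3): reg=0xE8
After byte 6 (0x6A): reg=0x87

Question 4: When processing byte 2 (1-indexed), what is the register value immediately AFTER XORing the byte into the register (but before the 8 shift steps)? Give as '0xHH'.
Answer: 0xEC

Derivation:
Register before byte 2: 0xEE
Byte 2: 0x02
0xEE XOR 0x02 = 0xEC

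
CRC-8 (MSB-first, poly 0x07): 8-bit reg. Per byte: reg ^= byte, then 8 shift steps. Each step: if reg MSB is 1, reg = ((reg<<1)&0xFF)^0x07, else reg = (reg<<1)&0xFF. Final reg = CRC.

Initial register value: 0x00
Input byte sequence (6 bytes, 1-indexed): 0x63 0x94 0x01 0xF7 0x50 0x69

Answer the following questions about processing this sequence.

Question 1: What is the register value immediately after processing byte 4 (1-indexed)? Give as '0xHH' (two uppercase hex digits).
After byte 1 (0x63): reg=0x2E
After byte 2 (0x94): reg=0x2F
After byte 3 (0x01): reg=0xCA
After byte 4 (0xF7): reg=0xB3

Answer: 0xB3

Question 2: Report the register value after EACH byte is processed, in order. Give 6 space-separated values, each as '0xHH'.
0x2E 0x2F 0xCA 0xB3 0xA7 0x64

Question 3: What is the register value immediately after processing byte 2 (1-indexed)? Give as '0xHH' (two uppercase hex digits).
Answer: 0x2F

Derivation:
After byte 1 (0x63): reg=0x2E
After byte 2 (0x94): reg=0x2F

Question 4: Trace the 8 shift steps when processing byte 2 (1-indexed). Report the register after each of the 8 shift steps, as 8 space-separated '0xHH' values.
After byte 1 (0x63): reg=0x2E
Register before byte 2: 0x2E
After XOR with byte 0x94: 0xBA

Answer: 0x73 0xE6 0xCB 0x91 0x25 0x4A 0x94 0x2F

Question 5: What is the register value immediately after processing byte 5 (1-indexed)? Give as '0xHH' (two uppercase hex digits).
After byte 1 (0x63): reg=0x2E
After byte 2 (0x94): reg=0x2F
After byte 3 (0x01): reg=0xCA
After byte 4 (0xF7): reg=0xB3
After byte 5 (0x50): reg=0xA7

Answer: 0xA7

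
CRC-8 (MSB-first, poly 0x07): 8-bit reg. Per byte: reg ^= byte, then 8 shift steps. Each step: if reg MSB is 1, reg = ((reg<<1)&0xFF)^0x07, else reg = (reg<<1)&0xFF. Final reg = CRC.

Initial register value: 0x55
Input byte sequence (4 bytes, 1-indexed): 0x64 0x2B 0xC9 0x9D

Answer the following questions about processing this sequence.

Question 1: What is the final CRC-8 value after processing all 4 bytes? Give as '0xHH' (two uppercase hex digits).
Answer: 0x9A

Derivation:
After byte 1 (0x64): reg=0x97
After byte 2 (0x2B): reg=0x3D
After byte 3 (0xC9): reg=0xC2
After byte 4 (0x9D): reg=0x9A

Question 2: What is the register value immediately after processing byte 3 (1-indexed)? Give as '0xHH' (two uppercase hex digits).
After byte 1 (0x64): reg=0x97
After byte 2 (0x2B): reg=0x3D
After byte 3 (0xC9): reg=0xC2

Answer: 0xC2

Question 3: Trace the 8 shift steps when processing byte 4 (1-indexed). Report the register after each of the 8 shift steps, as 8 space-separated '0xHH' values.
After byte 1 (0x64): reg=0x97
After byte 2 (0x2B): reg=0x3D
After byte 3 (0xC9): reg=0xC2
Register before byte 4: 0xC2
After XOR with byte 0x9D: 0x5F

Answer: 0xBE 0x7B 0xF6 0xEB 0xD1 0xA5 0x4D 0x9A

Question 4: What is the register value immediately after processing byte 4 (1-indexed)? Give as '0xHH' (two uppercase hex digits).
Answer: 0x9A

Derivation:
After byte 1 (0x64): reg=0x97
After byte 2 (0x2B): reg=0x3D
After byte 3 (0xC9): reg=0xC2
After byte 4 (0x9D): reg=0x9A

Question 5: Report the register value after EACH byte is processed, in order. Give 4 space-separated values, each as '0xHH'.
0x97 0x3D 0xC2 0x9A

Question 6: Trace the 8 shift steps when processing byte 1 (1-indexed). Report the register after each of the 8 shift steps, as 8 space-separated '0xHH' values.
Register before byte 1: 0x55
After XOR with byte 0x64: 0x31

Answer: 0x62 0xC4 0x8F 0x19 0x32 0x64 0xC8 0x97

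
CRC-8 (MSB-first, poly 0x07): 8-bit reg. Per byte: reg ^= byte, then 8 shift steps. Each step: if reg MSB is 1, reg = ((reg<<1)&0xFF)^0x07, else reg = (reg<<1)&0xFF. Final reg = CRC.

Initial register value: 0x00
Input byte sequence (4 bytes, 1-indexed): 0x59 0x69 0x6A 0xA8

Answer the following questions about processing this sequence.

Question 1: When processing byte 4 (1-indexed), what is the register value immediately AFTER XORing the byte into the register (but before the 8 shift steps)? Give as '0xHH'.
Answer: 0xEF

Derivation:
Register before byte 4: 0x47
Byte 4: 0xA8
0x47 XOR 0xA8 = 0xEF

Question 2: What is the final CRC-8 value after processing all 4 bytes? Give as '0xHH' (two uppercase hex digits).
Answer: 0x83

Derivation:
After byte 1 (0x59): reg=0x88
After byte 2 (0x69): reg=0xA9
After byte 3 (0x6A): reg=0x47
After byte 4 (0xA8): reg=0x83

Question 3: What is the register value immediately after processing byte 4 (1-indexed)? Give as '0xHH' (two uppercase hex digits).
After byte 1 (0x59): reg=0x88
After byte 2 (0x69): reg=0xA9
After byte 3 (0x6A): reg=0x47
After byte 4 (0xA8): reg=0x83

Answer: 0x83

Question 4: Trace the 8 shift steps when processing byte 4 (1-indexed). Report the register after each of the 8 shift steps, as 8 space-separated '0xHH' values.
Answer: 0xD9 0xB5 0x6D 0xDA 0xB3 0x61 0xC2 0x83

Derivation:
After byte 1 (0x59): reg=0x88
After byte 2 (0x69): reg=0xA9
After byte 3 (0x6A): reg=0x47
Register before byte 4: 0x47
After XOR with byte 0xA8: 0xEF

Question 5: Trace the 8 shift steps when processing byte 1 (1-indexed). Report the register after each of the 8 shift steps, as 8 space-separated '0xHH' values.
Answer: 0xB2 0x63 0xC6 0x8B 0x11 0x22 0x44 0x88

Derivation:
Register before byte 1: 0x00
After XOR with byte 0x59: 0x59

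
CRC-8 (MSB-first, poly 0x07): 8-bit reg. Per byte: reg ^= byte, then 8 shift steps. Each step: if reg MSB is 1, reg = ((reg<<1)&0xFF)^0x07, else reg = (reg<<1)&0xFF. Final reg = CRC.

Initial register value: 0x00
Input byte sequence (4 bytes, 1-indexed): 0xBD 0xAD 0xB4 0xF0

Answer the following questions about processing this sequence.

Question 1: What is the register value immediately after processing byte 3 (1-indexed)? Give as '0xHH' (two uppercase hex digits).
After byte 1 (0xBD): reg=0x3A
After byte 2 (0xAD): reg=0xEC
After byte 3 (0xB4): reg=0x8F

Answer: 0x8F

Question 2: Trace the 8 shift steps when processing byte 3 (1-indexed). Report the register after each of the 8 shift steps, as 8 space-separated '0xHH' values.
After byte 1 (0xBD): reg=0x3A
After byte 2 (0xAD): reg=0xEC
Register before byte 3: 0xEC
After XOR with byte 0xB4: 0x58

Answer: 0xB0 0x67 0xCE 0x9B 0x31 0x62 0xC4 0x8F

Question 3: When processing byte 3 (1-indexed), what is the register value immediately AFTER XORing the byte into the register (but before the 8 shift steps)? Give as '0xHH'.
Answer: 0x58

Derivation:
Register before byte 3: 0xEC
Byte 3: 0xB4
0xEC XOR 0xB4 = 0x58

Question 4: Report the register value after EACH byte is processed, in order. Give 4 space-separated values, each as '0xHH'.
0x3A 0xEC 0x8F 0x7A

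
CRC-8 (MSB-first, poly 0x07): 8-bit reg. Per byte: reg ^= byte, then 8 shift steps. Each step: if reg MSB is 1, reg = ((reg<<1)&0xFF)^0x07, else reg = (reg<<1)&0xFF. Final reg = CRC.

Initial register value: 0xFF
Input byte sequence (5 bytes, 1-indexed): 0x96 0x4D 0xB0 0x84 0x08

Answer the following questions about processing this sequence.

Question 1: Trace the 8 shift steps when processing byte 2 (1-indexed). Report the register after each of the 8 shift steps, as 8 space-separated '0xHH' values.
After byte 1 (0x96): reg=0x18
Register before byte 2: 0x18
After XOR with byte 0x4D: 0x55

Answer: 0xAA 0x53 0xA6 0x4B 0x96 0x2B 0x56 0xAC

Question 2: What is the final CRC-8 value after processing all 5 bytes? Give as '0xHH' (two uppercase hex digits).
Answer: 0x82

Derivation:
After byte 1 (0x96): reg=0x18
After byte 2 (0x4D): reg=0xAC
After byte 3 (0xB0): reg=0x54
After byte 4 (0x84): reg=0x3E
After byte 5 (0x08): reg=0x82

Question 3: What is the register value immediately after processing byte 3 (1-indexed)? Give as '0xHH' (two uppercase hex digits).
Answer: 0x54

Derivation:
After byte 1 (0x96): reg=0x18
After byte 2 (0x4D): reg=0xAC
After byte 3 (0xB0): reg=0x54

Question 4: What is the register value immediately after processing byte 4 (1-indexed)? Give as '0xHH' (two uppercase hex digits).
Answer: 0x3E

Derivation:
After byte 1 (0x96): reg=0x18
After byte 2 (0x4D): reg=0xAC
After byte 3 (0xB0): reg=0x54
After byte 4 (0x84): reg=0x3E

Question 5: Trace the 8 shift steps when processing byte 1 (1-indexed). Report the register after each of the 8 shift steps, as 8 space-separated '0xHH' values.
Answer: 0xD2 0xA3 0x41 0x82 0x03 0x06 0x0C 0x18

Derivation:
Register before byte 1: 0xFF
After XOR with byte 0x96: 0x69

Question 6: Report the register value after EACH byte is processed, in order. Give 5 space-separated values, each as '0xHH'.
0x18 0xAC 0x54 0x3E 0x82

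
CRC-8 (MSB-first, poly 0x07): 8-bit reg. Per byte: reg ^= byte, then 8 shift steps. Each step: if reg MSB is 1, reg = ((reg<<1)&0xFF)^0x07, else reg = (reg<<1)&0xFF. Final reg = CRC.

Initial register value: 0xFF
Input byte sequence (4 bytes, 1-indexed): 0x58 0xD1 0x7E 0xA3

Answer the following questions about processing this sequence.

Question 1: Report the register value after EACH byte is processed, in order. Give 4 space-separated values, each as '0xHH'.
0x7C 0x4A 0x8C 0xCD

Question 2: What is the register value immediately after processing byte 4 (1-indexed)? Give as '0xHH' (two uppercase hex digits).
Answer: 0xCD

Derivation:
After byte 1 (0x58): reg=0x7C
After byte 2 (0xD1): reg=0x4A
After byte 3 (0x7E): reg=0x8C
After byte 4 (0xA3): reg=0xCD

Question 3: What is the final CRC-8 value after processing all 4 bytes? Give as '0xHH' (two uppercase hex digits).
Answer: 0xCD

Derivation:
After byte 1 (0x58): reg=0x7C
After byte 2 (0xD1): reg=0x4A
After byte 3 (0x7E): reg=0x8C
After byte 4 (0xA3): reg=0xCD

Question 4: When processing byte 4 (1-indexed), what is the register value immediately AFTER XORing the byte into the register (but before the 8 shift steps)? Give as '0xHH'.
Register before byte 4: 0x8C
Byte 4: 0xA3
0x8C XOR 0xA3 = 0x2F

Answer: 0x2F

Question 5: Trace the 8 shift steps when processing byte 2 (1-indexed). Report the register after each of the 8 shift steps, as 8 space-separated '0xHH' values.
Answer: 0x5D 0xBA 0x73 0xE6 0xCB 0x91 0x25 0x4A

Derivation:
After byte 1 (0x58): reg=0x7C
Register before byte 2: 0x7C
After XOR with byte 0xD1: 0xAD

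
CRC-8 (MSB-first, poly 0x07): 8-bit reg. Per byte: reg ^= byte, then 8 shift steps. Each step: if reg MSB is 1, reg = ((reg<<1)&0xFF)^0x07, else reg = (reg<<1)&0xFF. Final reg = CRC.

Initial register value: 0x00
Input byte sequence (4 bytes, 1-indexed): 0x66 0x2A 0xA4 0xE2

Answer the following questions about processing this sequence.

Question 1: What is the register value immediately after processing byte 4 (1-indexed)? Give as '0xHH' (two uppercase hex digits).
Answer: 0x09

Derivation:
After byte 1 (0x66): reg=0x35
After byte 2 (0x2A): reg=0x5D
After byte 3 (0xA4): reg=0xE1
After byte 4 (0xE2): reg=0x09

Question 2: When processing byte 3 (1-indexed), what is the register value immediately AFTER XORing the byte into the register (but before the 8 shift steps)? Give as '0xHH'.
Answer: 0xF9

Derivation:
Register before byte 3: 0x5D
Byte 3: 0xA4
0x5D XOR 0xA4 = 0xF9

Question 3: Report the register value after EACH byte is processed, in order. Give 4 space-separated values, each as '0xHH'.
0x35 0x5D 0xE1 0x09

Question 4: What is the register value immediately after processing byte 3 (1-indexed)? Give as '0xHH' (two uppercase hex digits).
After byte 1 (0x66): reg=0x35
After byte 2 (0x2A): reg=0x5D
After byte 3 (0xA4): reg=0xE1

Answer: 0xE1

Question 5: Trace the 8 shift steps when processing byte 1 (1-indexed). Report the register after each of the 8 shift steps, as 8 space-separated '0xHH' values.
Register before byte 1: 0x00
After XOR with byte 0x66: 0x66

Answer: 0xCC 0x9F 0x39 0x72 0xE4 0xCF 0x99 0x35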